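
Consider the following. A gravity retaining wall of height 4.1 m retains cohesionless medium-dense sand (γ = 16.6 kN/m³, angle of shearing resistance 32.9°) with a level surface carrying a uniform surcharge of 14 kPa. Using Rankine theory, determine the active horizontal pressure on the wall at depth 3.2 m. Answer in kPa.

19.9 kPa

K_a = (1 − sin φ)/(1 + sin φ) = 0.2960.
σ_v = γz + q = 16.6 × 3.2 + 14 = 67.12 kPa.
σ_h = K_a σ_v = 0.2960 × 67.12 = 19.87 kPa.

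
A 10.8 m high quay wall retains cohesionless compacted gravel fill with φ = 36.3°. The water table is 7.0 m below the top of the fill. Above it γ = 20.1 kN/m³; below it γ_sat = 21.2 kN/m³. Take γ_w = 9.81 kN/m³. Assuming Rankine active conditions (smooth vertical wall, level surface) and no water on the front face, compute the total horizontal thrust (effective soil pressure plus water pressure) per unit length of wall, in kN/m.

355 kN/m

K_a = tan²(45° − φ/2) = 0.2563.
γ' = 21.2 − 9.81 = 11.39 kN/m³. Depth below WT = 3.8 m.
σ'_h at WT = K_a γ d_w = 36.06 kPa; at base = 36.06 + K_a γ' × 3.8 = 47.15 kPa.
P₁ (0–7.0 m) = ½×36.06×7.0 = 126.2. P₂ (7.0–10.8 m) = ½(36.06+47.15)×3.8 = 158.1.
P_w = ½ γ_w h₂² = 0.5×9.81×3.8² = 70.83. Total = 126.2+158.1+70.83 = 355.1 kN/m.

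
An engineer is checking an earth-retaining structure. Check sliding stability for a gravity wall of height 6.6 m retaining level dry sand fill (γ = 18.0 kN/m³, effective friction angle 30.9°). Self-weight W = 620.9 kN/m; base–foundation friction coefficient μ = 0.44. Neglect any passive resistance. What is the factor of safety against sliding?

K_a = tan²(45° − 30.9°/2) = 0.3214.
P_a = ½K_aγH² = 0.5×0.3214×18.0×6.6² = 126.0 kN/m, acting at H/3 = 2.200 m above the base.
FS_sliding = μW / P_a = 0.44×620.9 / 126.0 = 2.168.

2.17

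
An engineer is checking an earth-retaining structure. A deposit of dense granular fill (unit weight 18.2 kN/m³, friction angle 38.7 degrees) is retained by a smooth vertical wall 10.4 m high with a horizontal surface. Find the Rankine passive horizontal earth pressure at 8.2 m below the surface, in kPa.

647 kPa

K_p = (1 + sin φ)/(1 − sin φ) = 4.337.
σ_h = K_p γ z = 4.337 × 18.2 × 8.2 = 647.2 kPa.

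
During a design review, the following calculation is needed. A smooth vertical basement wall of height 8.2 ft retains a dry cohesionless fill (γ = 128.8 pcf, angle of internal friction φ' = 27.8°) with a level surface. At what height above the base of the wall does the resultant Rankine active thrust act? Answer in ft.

K_a = 0.3639.
The pressure distribution is triangular, so the resultant acts at H/3 above the base = 8.2/3 = 2.733 ft.

2.73 ft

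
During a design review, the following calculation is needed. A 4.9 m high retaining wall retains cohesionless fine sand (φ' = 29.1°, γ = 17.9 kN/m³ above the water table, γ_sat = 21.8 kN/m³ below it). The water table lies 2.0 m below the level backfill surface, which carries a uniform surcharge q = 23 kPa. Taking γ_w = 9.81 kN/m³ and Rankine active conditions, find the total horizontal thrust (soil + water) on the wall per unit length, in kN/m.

K_a = tan²(45° − φ/2) = 0.3456.
γ' = 21.8 − 9.81 = 11.99 kN/m³. h₂ = H − d_w = 2.9 m.
σ'_h: at surface K_a·q = 7.949; at WT K_a(q+γd_w) = 20.32; at base K_a(q+γd_w+γ'h₂) = 32.34 kPa.
P₁ = ½(7.949+20.32)×2.0 = 28.27; P₂ = ½(20.32+32.34)×2.9 = 76.35; P_w = ½γ_w h₂² = 41.25.
Total = 28.27+76.35+41.25 = 145.9 kN/m.

146 kN/m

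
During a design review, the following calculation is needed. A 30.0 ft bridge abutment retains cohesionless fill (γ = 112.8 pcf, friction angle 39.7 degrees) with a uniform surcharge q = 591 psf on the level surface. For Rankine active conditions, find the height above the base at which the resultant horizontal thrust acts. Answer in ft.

K_a = 0.2204.
Triangular part P₁ = ½K_aγH² = 11190 at H/3 = 10.00 ft; rectangular part P₂ = K_a q H = 3908 at H/2 = 15.00 ft.
ȳ = (P₁·10.00 + P₂·15.00)/(P₁+P₂) = 11.29 ft.

11.3 ft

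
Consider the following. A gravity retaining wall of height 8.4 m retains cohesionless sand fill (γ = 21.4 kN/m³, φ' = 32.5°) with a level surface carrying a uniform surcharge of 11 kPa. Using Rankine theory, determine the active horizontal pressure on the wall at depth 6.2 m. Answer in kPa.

43.2 kPa

K_a = (1 − sin φ)/(1 + sin φ) = 0.3010.
σ_v = γz + q = 21.4 × 6.2 + 11 = 143.7 kPa.
σ_h = K_a σ_v = 0.3010 × 143.7 = 43.25 kPa.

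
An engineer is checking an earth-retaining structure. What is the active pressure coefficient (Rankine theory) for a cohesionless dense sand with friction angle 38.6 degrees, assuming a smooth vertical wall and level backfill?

K_a = (1 − sin φ)/(1 + sin φ) = (1 − sin 38.6°)/(1 + sin 38.6°) = 0.2316.

0.232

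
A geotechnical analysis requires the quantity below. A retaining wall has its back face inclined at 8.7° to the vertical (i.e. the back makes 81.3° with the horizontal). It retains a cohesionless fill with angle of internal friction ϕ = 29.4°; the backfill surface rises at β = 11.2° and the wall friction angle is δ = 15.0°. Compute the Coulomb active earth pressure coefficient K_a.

K_a = sin²(α+φ) / [sin²α · sin(α−δ) · (1 + √{sin(φ+δ)sin(φ−β) / (sin(α−δ)sin(α+β))})²].
With α = 81.3°, φ = 29.4°, δ = 15.0°, β = 11.2°: K_a = 0.4413.

0.441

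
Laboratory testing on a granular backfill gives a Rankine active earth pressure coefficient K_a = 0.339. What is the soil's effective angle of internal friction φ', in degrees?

K_a = tan²(45° − φ/2) ⇒ 45° − φ/2 = arctan(√0.339) = 30.21°.
φ = 2(45° − 30.21°) = 29.58°.

29.6°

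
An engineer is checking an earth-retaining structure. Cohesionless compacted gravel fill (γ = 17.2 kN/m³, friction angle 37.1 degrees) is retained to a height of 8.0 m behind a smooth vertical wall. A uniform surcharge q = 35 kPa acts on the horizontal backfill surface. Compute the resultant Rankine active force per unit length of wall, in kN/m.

206 kN/m

K_a = tan²(45° − φ/2) = 0.2475.
Soil triangle: ½ K_a γ H² = 0.5×0.2475×17.2×8.0² = 136.2 kN/m.
Surcharge rectangle: K_a q H = 0.2475×35×8.0 = 69.30 kN/m.
Total = 136.2 + 69.30 = 205.5 kN/m.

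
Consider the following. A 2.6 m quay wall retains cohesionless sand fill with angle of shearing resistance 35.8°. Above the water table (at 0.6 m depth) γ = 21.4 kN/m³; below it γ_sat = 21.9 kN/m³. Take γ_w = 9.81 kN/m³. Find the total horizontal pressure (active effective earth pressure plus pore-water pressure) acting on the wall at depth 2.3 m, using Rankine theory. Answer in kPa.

25.4 kPa

K_a = (1 − sin φ)/(1 + sin φ) = 0.2619.
γ' = 21.9 − 9.81 = 12.09 kN/m³.
Effective vertical stress at 2.3 m: σ'_v = 21.4×0.6 + 12.09×1.70 = 33.39 kPa.
σ'_h = K_a σ'_v = 0.2619 × 33.39 = 8.744 kPa; u = γ_w × 1.70 = 16.68 kPa.
Total σ_h = 8.744 + 16.68 = 25.42 kPa.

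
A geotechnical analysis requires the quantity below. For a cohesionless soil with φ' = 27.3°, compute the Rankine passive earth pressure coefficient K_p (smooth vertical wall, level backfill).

K_p = (1 + sin φ)/(1 − sin φ) = tan²(45° + 27.3°/2) = 2.694.

2.69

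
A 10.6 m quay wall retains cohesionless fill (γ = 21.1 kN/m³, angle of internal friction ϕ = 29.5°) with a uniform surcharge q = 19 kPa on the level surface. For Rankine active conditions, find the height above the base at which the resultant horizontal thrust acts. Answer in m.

K_a = 0.3401.
Triangular part P₁ = ½K_aγH² = 403.2 at H/3 = 3.533 m; rectangular part P₂ = K_a q H = 68.50 at H/2 = 5.300 m.
ȳ = (P₁·3.533 + P₂·5.300)/(P₁+P₂) = 3.790 m.

3.79 m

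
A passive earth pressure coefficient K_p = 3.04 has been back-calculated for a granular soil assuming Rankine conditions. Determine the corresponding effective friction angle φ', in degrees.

K_p = (1+sin φ)/(1−sin φ) ⇒ sin φ = (K_p − 1)/(K_p + 1) = 0.5050.
φ = arcsin(0.5050) = 30.33°.

30.3°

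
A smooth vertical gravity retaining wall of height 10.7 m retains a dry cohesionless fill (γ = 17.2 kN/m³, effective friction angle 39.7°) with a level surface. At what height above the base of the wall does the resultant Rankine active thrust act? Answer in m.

3.57 m

K_a = 0.2204.
The pressure distribution is triangular, so the resultant acts at H/3 above the base = 10.7/3 = 3.567 m.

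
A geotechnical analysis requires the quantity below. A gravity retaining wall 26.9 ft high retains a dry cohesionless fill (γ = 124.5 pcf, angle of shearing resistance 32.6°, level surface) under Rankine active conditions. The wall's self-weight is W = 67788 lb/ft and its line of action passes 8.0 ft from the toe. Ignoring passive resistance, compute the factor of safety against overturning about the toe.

4.48

K_a = tan²(45° − 32.6°/2) = 0.2997.
P_a = ½K_aγH² = 0.5×0.2997×124.5×26.9² = 13500 lb/ft, acting at H/3 = 8.967 ft above the base.
Overturning moment M_o = P_a × H/3 = 13500 × 8.967 = 121100.
Resisting moment M_r = W × 8.0 = 67788 × 8.0 = 542300.
FS_overturning = M_r/M_o = 542300/121100 = 4.479.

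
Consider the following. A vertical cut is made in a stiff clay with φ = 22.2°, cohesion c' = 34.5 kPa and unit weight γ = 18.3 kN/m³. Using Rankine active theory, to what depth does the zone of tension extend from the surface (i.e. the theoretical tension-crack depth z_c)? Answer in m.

K_a = tan²(45° − 22.2°/2) = 0.4515; √K_a = 0.6720.
The active pressure is zero where K_a γ z = 2c√K_a, so z_c = 2c/(γ√K_a) = 2×34.5/(18.3×0.6720) = 5.611 m.

5.61 m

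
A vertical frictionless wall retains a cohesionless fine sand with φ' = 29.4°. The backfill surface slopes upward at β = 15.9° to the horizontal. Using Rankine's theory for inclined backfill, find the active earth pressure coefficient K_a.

K_a = cos β · (cos β − √(cos²β − cos²φ)) / (cos β + √(cos²β − cos²φ)).
cos β = 0.9617, cos φ = 0.8712, √(cos²β − cos²φ) = 0.4073.
K_a = 0.9617 × (0.9617 − 0.4073)/(0.9617 + 0.4073) = 0.3894.

0.389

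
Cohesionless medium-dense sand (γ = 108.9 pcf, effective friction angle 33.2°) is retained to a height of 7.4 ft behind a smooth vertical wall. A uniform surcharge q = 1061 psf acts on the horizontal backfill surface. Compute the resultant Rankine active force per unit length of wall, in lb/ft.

3170 lb/ft

K_a = tan²(45° − φ/2) = 0.2924.
Soil triangle: ½ K_a γ H² = 0.5×0.2924×108.9×7.4² = 871.7 lb/ft.
Surcharge rectangle: K_a q H = 0.2924×1061×7.4 = 2295 lb/ft.
Total = 871.7 + 2295 = 3167 lb/ft.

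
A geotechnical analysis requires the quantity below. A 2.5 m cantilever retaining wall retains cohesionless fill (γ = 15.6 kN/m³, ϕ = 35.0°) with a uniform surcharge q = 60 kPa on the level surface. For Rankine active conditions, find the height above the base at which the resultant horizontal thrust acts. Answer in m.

1.15 m

K_a = 0.2710.
Triangular part P₁ = ½K_aγH² = 13.21 at H/3 = 0.8333 m; rectangular part P₂ = K_a q H = 40.65 at H/2 = 1.250 m.
ȳ = (P₁·0.8333 + P₂·1.250)/(P₁+P₂) = 1.148 m.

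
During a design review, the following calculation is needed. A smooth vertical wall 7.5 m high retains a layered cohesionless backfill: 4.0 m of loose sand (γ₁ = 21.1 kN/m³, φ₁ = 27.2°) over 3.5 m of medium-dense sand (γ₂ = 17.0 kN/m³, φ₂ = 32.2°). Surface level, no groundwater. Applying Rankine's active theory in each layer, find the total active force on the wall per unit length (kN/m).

K_a1 = tan²(45°−27.2°/2) = 0.3726; K_a2 = tan²(45°−32.2°/2) = 0.3047.
Layer 1: σ at base = K_a1 γ₁ h₁ = 31.45 kPa; P₁ = ½×31.45×4.0 = 62.89.
Layer 2: σ_v at top = γ₁h₁ = 84.40; σ_h top = K_a2×84.40 = 25.72; σ_h base = K_a2×(84.40+17.0×3.5) = 43.85.
P₂ = ½(25.72+43.85)×3.5 = 121.7. Total P_a = 62.89+121.7 = 184.6 kN/m.

185 kN/m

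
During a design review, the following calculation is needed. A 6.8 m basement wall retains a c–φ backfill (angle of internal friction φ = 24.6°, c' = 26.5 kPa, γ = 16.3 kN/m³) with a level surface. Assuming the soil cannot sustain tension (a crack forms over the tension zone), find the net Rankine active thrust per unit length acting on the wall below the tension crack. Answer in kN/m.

10.1 kN/m

K_a = 0.4121; √K_a = 0.6420.
Tension-crack depth z_c = 2c/(γ√K_a) = 2×26.5/(16.3×0.6420) = 5.065 m.
σ_a at base = K_a γ H − 2c√K_a = 0.4121×16.3×6.8 − 2×26.5×0.6420 = 11.66 kPa.
P_a = ½ × 11.66 × (H − z_c) = 0.5×11.66×1.735 = 10.11 kN/m.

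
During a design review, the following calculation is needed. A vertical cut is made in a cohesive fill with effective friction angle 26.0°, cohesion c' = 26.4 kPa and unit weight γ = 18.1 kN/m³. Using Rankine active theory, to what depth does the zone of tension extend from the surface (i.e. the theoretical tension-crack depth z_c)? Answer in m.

K_a = tan²(45° − 26.0°/2) = 0.3905; √K_a = 0.6249.
The active pressure is zero where K_a γ z = 2c√K_a, so z_c = 2c/(γ√K_a) = 2×26.4/(18.1×0.6249) = 4.668 m.

4.67 m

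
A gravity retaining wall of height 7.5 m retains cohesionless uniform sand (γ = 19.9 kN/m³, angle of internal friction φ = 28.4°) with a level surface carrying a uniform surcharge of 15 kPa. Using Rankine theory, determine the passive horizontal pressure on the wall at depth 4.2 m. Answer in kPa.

K_p = (1 + sin φ)/(1 − sin φ) = 2.814.
σ_v = γz + q = 19.9 × 4.2 + 15 = 98.58 kPa.
σ_h = K_p σ_v = 2.814 × 98.58 = 277.4 kPa.

277 kPa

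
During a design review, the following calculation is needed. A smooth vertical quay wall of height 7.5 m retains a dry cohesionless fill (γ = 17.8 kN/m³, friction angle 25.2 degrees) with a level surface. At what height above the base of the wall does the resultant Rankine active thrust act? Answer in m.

2.50 m

K_a = 0.4027.
The pressure distribution is triangular, so the resultant acts at H/3 above the base = 7.5/3 = 2.500 m.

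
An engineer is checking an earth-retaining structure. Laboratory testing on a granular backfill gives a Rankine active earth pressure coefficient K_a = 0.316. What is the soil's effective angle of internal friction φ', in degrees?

31.3°

K_a = tan²(45° − φ/2) ⇒ 45° − φ/2 = arctan(√0.316) = 29.34°.
φ = 2(45° − 29.34°) = 31.32°.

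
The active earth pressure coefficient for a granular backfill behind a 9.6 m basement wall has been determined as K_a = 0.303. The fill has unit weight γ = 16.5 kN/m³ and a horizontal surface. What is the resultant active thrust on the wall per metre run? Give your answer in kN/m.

P = ½ K_a γ H² = 0.5 × 0.303 × 16.5 × 9.6² = 230.4 kN/m.

230 kN/m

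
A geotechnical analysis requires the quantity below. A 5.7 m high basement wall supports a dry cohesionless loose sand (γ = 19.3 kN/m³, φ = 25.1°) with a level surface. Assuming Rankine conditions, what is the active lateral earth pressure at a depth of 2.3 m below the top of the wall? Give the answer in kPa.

K_a = (1 − sin φ)/(1 + sin φ) = 0.4043.
σ_h = K_a γ z = 0.4043 × 19.3 × 2.3 = 17.95 kPa.

17.9 kPa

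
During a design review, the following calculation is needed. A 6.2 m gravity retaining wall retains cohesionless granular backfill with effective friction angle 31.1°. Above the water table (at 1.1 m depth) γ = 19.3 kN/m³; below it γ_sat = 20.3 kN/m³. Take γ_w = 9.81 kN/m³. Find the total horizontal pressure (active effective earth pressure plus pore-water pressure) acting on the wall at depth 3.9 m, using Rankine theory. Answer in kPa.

K_a = (1 − sin φ)/(1 + sin φ) = 0.3188.
γ' = 20.3 − 9.81 = 10.49 kN/m³.
Effective vertical stress at 3.9 m: σ'_v = 19.3×1.1 + 10.49×2.80 = 50.60 kPa.
σ'_h = K_a σ'_v = 0.3188 × 50.60 = 16.13 kPa; u = γ_w × 2.80 = 27.47 kPa.
Total σ_h = 16.13 + 27.47 = 43.60 kPa.

43.6 kPa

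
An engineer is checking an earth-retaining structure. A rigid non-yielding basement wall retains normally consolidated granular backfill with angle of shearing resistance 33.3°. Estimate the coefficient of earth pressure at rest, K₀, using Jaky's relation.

0.451

K₀ = 1 − sin φ' = 1 − sin 33.3° = 0.4510.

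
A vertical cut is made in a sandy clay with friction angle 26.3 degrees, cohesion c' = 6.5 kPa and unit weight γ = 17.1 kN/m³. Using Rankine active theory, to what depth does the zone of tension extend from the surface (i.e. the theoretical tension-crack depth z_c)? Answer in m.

1.22 m

K_a = tan²(45° − 26.3°/2) = 0.3859; √K_a = 0.6212.
The active pressure is zero where K_a γ z = 2c√K_a, so z_c = 2c/(γ√K_a) = 2×6.5/(17.1×0.6212) = 1.224 m.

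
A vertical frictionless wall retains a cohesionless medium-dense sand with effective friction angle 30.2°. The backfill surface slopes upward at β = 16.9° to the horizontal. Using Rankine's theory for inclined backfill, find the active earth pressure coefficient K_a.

K_a = cos β · (cos β − √(cos²β − cos²φ)) / (cos β + √(cos²β − cos²φ)).
cos β = 0.9568, cos φ = 0.8643, √(cos²β − cos²φ) = 0.4105.
K_a = 0.9568 × (0.9568 − 0.4105)/(0.9568 + 0.4105) = 0.3823.

0.382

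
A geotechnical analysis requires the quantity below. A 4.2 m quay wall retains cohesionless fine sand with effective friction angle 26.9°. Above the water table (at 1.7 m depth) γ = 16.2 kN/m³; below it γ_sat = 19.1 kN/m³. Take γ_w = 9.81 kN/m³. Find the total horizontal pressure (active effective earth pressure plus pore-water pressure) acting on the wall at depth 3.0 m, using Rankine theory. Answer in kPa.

K_a = (1 − sin φ)/(1 + sin φ) = 0.3770.
γ' = 19.1 − 9.81 = 9.290 kN/m³.
Effective vertical stress at 3.0 m: σ'_v = 16.2×1.7 + 9.290×1.30 = 39.62 kPa.
σ'_h = K_a σ'_v = 0.3770 × 39.62 = 14.94 kPa; u = γ_w × 1.30 = 12.75 kPa.
Total σ_h = 14.94 + 12.75 = 27.69 kPa.

27.7 kPa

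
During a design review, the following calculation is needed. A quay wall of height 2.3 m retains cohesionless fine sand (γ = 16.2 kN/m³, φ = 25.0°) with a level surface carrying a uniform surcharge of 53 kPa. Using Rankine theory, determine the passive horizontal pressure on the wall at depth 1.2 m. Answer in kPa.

178 kPa

K_p = (1 + sin φ)/(1 − sin φ) = 2.464.
σ_v = γz + q = 16.2 × 1.2 + 53 = 72.44 kPa.
σ_h = K_p σ_v = 2.464 × 72.44 = 178.5 kPa.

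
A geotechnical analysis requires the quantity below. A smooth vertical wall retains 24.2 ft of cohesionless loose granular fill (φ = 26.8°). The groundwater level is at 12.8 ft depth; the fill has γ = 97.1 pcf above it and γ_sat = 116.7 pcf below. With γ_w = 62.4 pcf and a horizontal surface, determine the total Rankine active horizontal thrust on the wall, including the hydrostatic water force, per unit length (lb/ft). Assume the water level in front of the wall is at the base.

13800 lb/ft

K_a = tan²(45° − φ/2) = 0.3785.
γ' = 116.7 − 62.4 = 54.30 pcf. Depth below WT = 11.4 ft.
σ'_h at WT = K_a γ d_w = 470.4 psf; at base = 470.4 + K_a γ' × 11.4 = 704.7 psf.
P₁ (0–12.8 ft) = ½×470.4×12.8 = 3011. P₂ (12.8–24.2 ft) = ½(470.4+704.7)×11.4 = 6698.
P_w = ½ γ_w h₂² = 0.5×62.4×11.4² = 4055. Total = 3011+6698+4055 = 13760 lb/ft.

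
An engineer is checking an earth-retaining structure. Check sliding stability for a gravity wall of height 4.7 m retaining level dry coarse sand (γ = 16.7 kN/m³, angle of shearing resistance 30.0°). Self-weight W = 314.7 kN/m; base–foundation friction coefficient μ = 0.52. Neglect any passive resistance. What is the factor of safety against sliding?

2.66

K_a = tan²(45° − 30.0°/2) = 0.3333.
P_a = ½K_aγH² = 0.5×0.3333×16.7×4.7² = 61.48 kN/m, acting at H/3 = 1.567 m above the base.
FS_sliding = μW / P_a = 0.52×314.7 / 61.48 = 2.662.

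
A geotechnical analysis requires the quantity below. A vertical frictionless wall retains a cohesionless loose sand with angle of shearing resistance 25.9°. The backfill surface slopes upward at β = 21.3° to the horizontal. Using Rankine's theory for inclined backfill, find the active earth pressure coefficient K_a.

K_a = cos β · (cos β − √(cos²β − cos²φ)) / (cos β + √(cos²β − cos²φ)).
cos β = 0.9317, cos φ = 0.8996, √(cos²β − cos²φ) = 0.2426.
K_a = 0.9317 × (0.9317 − 0.2426)/(0.9317 + 0.2426) = 0.5468.

0.547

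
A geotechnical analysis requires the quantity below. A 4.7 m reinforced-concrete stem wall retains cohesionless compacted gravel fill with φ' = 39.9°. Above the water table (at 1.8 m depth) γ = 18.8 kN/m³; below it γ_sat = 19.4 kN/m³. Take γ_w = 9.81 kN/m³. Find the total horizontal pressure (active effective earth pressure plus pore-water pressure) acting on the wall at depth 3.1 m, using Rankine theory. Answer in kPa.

22.9 kPa

K_a = (1 − sin φ)/(1 + sin φ) = 0.2184.
γ' = 19.4 − 9.81 = 9.590 kN/m³.
Effective vertical stress at 3.1 m: σ'_v = 18.8×1.8 + 9.590×1.30 = 46.31 kPa.
σ'_h = K_a σ'_v = 0.2184 × 46.31 = 10.12 kPa; u = γ_w × 1.30 = 12.75 kPa.
Total σ_h = 10.12 + 12.75 = 22.87 kPa.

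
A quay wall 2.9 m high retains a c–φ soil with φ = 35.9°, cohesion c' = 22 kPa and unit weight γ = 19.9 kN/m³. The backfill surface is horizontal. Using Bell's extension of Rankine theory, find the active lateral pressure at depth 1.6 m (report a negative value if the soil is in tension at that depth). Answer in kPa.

K_a = (1 − sin φ)/(1 + sin φ) = 0.2607.
σ_a = K_a γ z − 2c√K_a = 0.2607×19.9×1.6 − 2×22×0.5106 = -14.17 kPa.

-14.2 kPa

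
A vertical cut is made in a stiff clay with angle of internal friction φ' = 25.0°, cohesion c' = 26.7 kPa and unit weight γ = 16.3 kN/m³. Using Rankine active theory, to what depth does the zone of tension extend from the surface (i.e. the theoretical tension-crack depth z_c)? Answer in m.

K_a = tan²(45° − 25.0°/2) = 0.4059; √K_a = 0.6371.
The active pressure is zero where K_a γ z = 2c√K_a, so z_c = 2c/(γ√K_a) = 2×26.7/(16.3×0.6371) = 5.142 m.

5.14 m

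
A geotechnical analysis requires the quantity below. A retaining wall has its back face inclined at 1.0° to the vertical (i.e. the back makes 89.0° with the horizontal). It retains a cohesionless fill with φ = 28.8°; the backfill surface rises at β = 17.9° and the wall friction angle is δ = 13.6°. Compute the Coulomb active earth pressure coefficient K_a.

K_a = sin²(α+φ) / [sin²α · sin(α−δ) · (1 + √{sin(φ+δ)sin(φ−β) / (sin(α−δ)sin(α+β))})²].
With α = 89.0°, φ = 28.8°, δ = 13.6°, β = 17.9°: K_a = 0.4303.

0.430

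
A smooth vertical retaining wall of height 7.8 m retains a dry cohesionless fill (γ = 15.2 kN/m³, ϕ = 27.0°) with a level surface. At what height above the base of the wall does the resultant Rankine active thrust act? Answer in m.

2.60 m

K_a = 0.3755.
The pressure distribution is triangular, so the resultant acts at H/3 above the base = 7.8/3 = 2.600 m.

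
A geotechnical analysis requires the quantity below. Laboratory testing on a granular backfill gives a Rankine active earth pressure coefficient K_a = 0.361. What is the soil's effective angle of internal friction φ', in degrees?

K_a = tan²(45° − φ/2) ⇒ 45° − φ/2 = arctan(√0.361) = 31.00°.
φ = 2(45° − 31.00°) = 28.00°.

28.0°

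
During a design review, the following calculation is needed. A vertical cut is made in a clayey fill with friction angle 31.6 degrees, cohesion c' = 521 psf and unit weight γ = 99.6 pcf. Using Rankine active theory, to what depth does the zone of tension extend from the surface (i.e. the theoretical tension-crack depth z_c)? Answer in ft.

18.7 ft

K_a = tan²(45° − 31.6°/2) = 0.3123; √K_a = 0.5589.
The active pressure is zero where K_a γ z = 2c√K_a, so z_c = 2c/(γ√K_a) = 2×521/(99.6×0.5589) = 18.72 ft.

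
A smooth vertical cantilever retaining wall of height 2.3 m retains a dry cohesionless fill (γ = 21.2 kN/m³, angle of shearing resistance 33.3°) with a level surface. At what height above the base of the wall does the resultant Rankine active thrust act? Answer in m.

0.767 m

K_a = 0.2911.
The pressure distribution is triangular, so the resultant acts at H/3 above the base = 2.3/3 = 0.7667 m.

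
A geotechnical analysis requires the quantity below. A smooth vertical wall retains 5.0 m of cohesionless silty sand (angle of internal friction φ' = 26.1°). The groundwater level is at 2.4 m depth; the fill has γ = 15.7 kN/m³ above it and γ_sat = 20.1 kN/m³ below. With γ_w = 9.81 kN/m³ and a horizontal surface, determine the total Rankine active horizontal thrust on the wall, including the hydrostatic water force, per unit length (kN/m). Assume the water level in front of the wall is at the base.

K_a = tan²(45° − φ/2) = 0.3889.
γ' = 20.1 − 9.81 = 10.29 kN/m³. Depth below WT = 2.6 m.
σ'_h at WT = K_a γ d_w = 14.66 kPa; at base = 14.66 + K_a γ' × 2.6 = 25.06 kPa.
P₁ (0–2.4 m) = ½×14.66×2.4 = 17.59. P₂ (2.4–5.0 m) = ½(14.66+25.06)×2.6 = 51.63.
P_w = ½ γ_w h₂² = 0.5×9.81×2.6² = 33.16. Total = 17.59+51.63+33.16 = 102.4 kN/m.

102 kN/m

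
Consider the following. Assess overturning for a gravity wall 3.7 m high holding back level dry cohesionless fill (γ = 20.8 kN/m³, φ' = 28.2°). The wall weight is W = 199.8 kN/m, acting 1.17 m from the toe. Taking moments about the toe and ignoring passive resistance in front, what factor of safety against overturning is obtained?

K_a = tan²(45° − 28.2°/2) = 0.3582.
P_a = ½K_aγH² = 0.5×0.3582×20.8×3.7² = 51.00 kN/m, acting at H/3 = 1.233 m above the base.
Overturning moment M_o = P_a × H/3 = 51.00 × 1.233 = 62.90.
Resisting moment M_r = W × 1.17 = 199.8 × 1.17 = 233.8.
FS_overturning = M_r/M_o = 233.8/62.90 = 3.717.

3.72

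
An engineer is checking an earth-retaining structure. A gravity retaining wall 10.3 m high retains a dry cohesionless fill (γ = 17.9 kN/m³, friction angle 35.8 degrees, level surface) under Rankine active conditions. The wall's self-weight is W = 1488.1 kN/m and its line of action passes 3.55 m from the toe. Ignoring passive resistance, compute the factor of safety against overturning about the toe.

6.19

K_a = tan²(45° − 35.8°/2) = 0.2619.
P_a = ½K_aγH² = 0.5×0.2619×17.9×10.3² = 248.6 kN/m, acting at H/3 = 3.433 m above the base.
Overturning moment M_o = P_a × H/3 = 248.6 × 3.433 = 853.7.
Resisting moment M_r = W × 3.55 = 1488.1 × 3.55 = 5283.
FS_overturning = M_r/M_o = 5283/853.7 = 6.188.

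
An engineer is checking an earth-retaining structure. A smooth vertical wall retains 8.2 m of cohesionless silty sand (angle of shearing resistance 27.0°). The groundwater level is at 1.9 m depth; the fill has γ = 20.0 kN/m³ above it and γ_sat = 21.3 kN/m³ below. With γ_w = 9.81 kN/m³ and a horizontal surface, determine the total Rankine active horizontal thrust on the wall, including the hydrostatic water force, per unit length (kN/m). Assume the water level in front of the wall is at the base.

K_a = tan²(45° − φ/2) = 0.3755.
γ' = 21.3 − 9.81 = 11.49 kN/m³. Depth below WT = 6.3 m.
σ'_h at WT = K_a γ d_w = 14.27 kPa; at base = 14.27 + K_a γ' × 6.3 = 41.45 kPa.
P₁ (0–1.9 m) = ½×14.27×1.9 = 13.56. P₂ (1.9–8.2 m) = ½(14.27+41.45)×6.3 = 175.5.
P_w = ½ γ_w h₂² = 0.5×9.81×6.3² = 194.7. Total = 13.56+175.5+194.7 = 383.8 kN/m.

384 kN/m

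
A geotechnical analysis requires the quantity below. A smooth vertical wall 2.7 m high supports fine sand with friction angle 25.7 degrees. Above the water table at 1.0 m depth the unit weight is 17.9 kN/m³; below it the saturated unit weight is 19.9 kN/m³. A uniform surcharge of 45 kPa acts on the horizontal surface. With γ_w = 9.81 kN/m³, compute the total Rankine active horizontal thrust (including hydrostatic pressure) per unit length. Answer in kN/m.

K_a = tan²(45° − φ/2) = 0.3950.
γ' = 19.9 − 9.81 = 10.09 kN/m³. h₂ = H − d_w = 1.7 m.
σ'_h: at surface K_a·q = 17.78; at WT K_a(q+γd_w) = 24.85; at base K_a(q+γd_w+γ'h₂) = 31.62 kPa.
P₁ = ½(17.78+24.85)×1.0 = 21.31; P₂ = ½(24.85+31.62)×1.7 = 48.00; P_w = ½γ_w h₂² = 14.18.
Total = 21.31+48.00+14.18 = 83.49 kN/m.

83.5 kN/m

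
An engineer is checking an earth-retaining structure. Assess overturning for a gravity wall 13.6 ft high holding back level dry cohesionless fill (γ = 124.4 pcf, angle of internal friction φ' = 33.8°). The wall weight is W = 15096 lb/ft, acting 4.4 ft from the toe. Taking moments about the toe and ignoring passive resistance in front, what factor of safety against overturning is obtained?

K_a = tan²(45° − 33.8°/2) = 0.2851.
P_a = ½K_aγH² = 0.5×0.2851×124.4×13.6² = 3280 lb/ft, acting at H/3 = 4.533 ft above the base.
Overturning moment M_o = P_a × H/3 = 3280 × 4.533 = 14870.
Resisting moment M_r = W × 4.4 = 15096 × 4.4 = 66420.
FS_overturning = M_r/M_o = 66420/14870 = 4.467.

4.47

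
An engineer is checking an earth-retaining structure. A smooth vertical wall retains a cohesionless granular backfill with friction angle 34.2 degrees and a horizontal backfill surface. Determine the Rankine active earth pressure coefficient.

K_a = tan²(45° − φ/2) = tan²(27.90°) = 0.2803.

0.280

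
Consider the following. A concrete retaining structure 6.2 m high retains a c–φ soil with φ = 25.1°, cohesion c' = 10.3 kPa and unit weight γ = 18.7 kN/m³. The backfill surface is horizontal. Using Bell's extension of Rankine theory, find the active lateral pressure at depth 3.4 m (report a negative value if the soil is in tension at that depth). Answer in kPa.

K_a = (1 − sin φ)/(1 + sin φ) = 0.4043.
σ_a = K_a γ z − 2c√K_a = 0.4043×18.7×3.4 − 2×10.3×0.6358 = 12.61 kPa.

12.6 kPa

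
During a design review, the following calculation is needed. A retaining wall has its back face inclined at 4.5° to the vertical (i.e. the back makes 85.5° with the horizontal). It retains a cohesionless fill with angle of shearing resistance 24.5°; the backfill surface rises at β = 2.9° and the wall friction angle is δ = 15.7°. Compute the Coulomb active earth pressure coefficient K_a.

0.419

K_a = sin²(α+φ) / [sin²α · sin(α−δ) · (1 + √{sin(φ+δ)sin(φ−β) / (sin(α−δ)sin(α+β))})²].
With α = 85.5°, φ = 24.5°, δ = 15.7°, β = 2.9°: K_a = 0.4189.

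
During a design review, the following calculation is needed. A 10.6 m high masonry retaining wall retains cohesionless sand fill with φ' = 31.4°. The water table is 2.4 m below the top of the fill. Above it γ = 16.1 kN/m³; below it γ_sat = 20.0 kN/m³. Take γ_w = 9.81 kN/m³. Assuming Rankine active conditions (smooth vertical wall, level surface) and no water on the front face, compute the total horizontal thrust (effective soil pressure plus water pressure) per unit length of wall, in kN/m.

552 kN/m

K_a = tan²(45° − φ/2) = 0.3149.
γ' = 20.0 − 9.81 = 10.19 kN/m³. Depth below WT = 8.2 m.
σ'_h at WT = K_a γ d_w = 12.17 kPa; at base = 12.17 + K_a γ' × 8.2 = 38.48 kPa.
P₁ (0–2.4 m) = ½×12.17×2.4 = 14.60. P₂ (2.4–10.6 m) = ½(12.17+38.48)×8.2 = 207.7.
P_w = ½ γ_w h₂² = 0.5×9.81×8.2² = 329.8. Total = 14.60+207.7+329.8 = 552.1 kN/m.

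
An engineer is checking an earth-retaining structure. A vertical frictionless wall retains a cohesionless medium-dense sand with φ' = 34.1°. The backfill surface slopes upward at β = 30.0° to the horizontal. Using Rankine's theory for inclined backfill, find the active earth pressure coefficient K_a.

0.474

K_a = cos β · (cos β − √(cos²β − cos²φ)) / (cos β + √(cos²β − cos²φ)).
cos β = 0.8660, cos φ = 0.8281, √(cos²β − cos²φ) = 0.2536.
K_a = 0.8660 × (0.8660 − 0.2536)/(0.8660 + 0.2536) = 0.4737.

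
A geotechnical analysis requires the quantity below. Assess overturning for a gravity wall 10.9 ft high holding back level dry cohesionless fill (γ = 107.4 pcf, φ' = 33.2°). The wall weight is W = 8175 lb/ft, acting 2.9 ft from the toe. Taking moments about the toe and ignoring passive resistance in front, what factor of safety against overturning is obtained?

K_a = tan²(45° − 33.2°/2) = 0.2924.
P_a = ½K_aγH² = 0.5×0.2924×107.4×10.9² = 1865 lb/ft, acting at H/3 = 3.633 ft above the base.
Overturning moment M_o = P_a × H/3 = 1865 × 3.633 = 6777.
Resisting moment M_r = W × 2.9 = 8175 × 2.9 = 23710.
FS_overturning = M_r/M_o = 23710/6777 = 3.498.

3.50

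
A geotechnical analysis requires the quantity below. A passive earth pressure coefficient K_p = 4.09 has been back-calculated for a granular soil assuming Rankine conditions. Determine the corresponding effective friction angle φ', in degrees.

K_p = (1+sin φ)/(1−sin φ) ⇒ sin φ = (K_p − 1)/(K_p + 1) = 0.6071.
φ = arcsin(0.6071) = 37.38°.

37.4°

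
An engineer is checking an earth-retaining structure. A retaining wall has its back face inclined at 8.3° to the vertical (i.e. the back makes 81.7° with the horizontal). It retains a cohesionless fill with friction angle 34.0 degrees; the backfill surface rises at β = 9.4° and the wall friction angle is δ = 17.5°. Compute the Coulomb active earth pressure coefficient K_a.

K_a = sin²(α+φ) / [sin²α · sin(α−δ) · (1 + √{sin(φ+δ)sin(φ−β) / (sin(α−δ)sin(α+β))})²].
With α = 81.7°, φ = 34.0°, δ = 17.5°, β = 9.4°: K_a = 0.3591.

0.359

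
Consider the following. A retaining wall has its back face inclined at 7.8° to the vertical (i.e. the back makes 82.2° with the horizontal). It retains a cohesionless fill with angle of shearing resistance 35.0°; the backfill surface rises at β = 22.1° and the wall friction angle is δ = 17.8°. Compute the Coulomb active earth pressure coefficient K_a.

K_a = sin²(α+φ) / [sin²α · sin(α−δ) · (1 + √{sin(φ+δ)sin(φ−β) / (sin(α−δ)sin(α+β))})²].
With α = 82.2°, φ = 35.0°, δ = 17.8°, β = 22.1°: K_a = 0.4244.

0.424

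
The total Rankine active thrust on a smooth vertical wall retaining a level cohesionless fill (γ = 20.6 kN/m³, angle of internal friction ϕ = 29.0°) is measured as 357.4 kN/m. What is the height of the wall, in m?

10.0 m

K_a = 0.3470. P_a = ½ K_a γ H² ⇒ H = √(2P_a/(K_a γ)).
H = √(2×357.4/(0.3470×20.6)) = 10.00 m.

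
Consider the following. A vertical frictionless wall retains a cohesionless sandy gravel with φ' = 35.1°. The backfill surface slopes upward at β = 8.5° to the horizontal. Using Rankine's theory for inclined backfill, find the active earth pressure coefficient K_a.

0.277

K_a = cos β · (cos β − √(cos²β − cos²φ)) / (cos β + √(cos²β − cos²φ)).
cos β = 0.9890, cos φ = 0.8181, √(cos²β − cos²φ) = 0.5557.
K_a = 0.9890 × (0.9890 − 0.5557)/(0.9890 + 0.5557) = 0.2774.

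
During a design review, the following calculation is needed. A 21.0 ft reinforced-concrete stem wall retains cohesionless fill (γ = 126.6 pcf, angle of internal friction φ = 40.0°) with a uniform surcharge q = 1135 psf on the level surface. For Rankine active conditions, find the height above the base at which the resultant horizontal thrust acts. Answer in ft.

K_a = 0.2174.
Triangular part P₁ = ½K_aγH² = 6070 at H/3 = 7.000 ft; rectangular part P₂ = K_a q H = 5183 at H/2 = 10.50 ft.
ȳ = (P₁·7.000 + P₂·10.50)/(P₁+P₂) = 8.612 ft.

8.61 ft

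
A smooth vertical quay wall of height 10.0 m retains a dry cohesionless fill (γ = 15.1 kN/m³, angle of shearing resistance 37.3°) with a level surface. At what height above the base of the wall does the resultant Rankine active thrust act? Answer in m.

3.33 m

K_a = 0.2453.
The pressure distribution is triangular, so the resultant acts at H/3 above the base = 10.0/3 = 3.333 m.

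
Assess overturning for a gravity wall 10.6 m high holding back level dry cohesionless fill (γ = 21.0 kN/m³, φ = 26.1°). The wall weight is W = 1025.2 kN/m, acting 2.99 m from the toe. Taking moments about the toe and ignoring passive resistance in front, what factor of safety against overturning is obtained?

1.89

K_a = tan²(45° − 26.1°/2) = 0.3889.
P_a = ½K_aγH² = 0.5×0.3889×21.0×10.6² = 458.9 kN/m, acting at H/3 = 3.533 m above the base.
Overturning moment M_o = P_a × H/3 = 458.9 × 3.533 = 1621.
Resisting moment M_r = W × 2.99 = 1025.2 × 2.99 = 3065.
FS_overturning = M_r/M_o = 3065/1621 = 1.891.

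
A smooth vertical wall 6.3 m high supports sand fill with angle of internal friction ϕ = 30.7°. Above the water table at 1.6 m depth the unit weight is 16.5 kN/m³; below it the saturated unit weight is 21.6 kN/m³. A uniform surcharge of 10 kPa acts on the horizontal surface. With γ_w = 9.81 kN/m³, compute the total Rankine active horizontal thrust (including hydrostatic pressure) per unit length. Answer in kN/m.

218 kN/m

K_a = tan²(45° − φ/2) = 0.3240.
γ' = 21.6 − 9.81 = 11.79 kN/m³. h₂ = H − d_w = 4.7 m.
σ'_h: at surface K_a·q = 3.240; at WT K_a(q+γd_w) = 11.79; at base K_a(q+γd_w+γ'h₂) = 29.75 kPa.
P₁ = ½(3.240+11.79)×1.6 = 12.03; P₂ = ½(11.79+29.75)×4.7 = 97.63; P_w = ½γ_w h₂² = 108.4.
Total = 12.03+97.63+108.4 = 218.0 kN/m.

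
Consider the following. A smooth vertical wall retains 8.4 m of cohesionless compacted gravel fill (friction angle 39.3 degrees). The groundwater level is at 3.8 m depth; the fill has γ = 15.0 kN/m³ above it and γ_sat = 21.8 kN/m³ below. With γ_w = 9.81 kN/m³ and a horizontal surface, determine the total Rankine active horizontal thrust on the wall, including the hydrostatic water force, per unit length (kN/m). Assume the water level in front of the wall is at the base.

K_a = tan²(45° − φ/2) = 0.2245.
γ' = 21.8 − 9.81 = 11.99 kN/m³. Depth below WT = 4.6 m.
σ'_h at WT = K_a γ d_w = 12.79 kPa; at base = 12.79 + K_a γ' × 4.6 = 25.17 kPa.
P₁ (0–3.8 m) = ½×12.79×3.8 = 24.31. P₂ (3.8–8.4 m) = ½(12.79+25.17)×4.6 = 87.32.
P_w = ½ γ_w h₂² = 0.5×9.81×4.6² = 103.8. Total = 24.31+87.32+103.8 = 215.4 kN/m.

215 kN/m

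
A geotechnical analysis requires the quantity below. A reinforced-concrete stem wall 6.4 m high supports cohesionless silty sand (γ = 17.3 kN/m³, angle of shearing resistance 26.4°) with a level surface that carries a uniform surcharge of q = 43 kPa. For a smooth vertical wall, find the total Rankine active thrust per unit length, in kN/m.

242 kN/m

K_a = tan²(45° − φ/2) = 0.3844.
Soil triangle: ½ K_a γ H² = 0.5×0.3844×17.3×6.4² = 136.2 kN/m.
Surcharge rectangle: K_a q H = 0.3844×43×6.4 = 105.8 kN/m.
Total = 136.2 + 105.8 = 242.0 kN/m.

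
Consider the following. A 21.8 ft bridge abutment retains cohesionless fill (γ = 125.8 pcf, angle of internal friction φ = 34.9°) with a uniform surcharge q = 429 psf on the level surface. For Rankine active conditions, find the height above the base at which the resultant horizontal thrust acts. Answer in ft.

8.13 ft

K_a = 0.2721.
Triangular part P₁ = ½K_aγH² = 8135 at H/3 = 7.267 ft; rectangular part P₂ = K_a q H = 2545 at H/2 = 10.90 ft.
ȳ = (P₁·7.267 + P₂·10.90)/(P₁+P₂) = 8.133 ft.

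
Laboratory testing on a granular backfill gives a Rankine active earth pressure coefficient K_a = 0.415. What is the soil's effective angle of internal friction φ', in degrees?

K_a = tan²(45° − φ/2) ⇒ 45° − φ/2 = arctan(√0.415) = 32.79°.
φ = 2(45° − 32.79°) = 24.42°.

24.4°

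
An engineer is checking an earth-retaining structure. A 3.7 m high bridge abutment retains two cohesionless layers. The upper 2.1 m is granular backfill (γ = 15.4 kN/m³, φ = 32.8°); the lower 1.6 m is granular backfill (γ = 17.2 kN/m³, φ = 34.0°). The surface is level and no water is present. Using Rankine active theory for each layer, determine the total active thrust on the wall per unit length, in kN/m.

K_a1 = tan²(45°−32.8°/2) = 0.2973; K_a2 = tan²(45°−34.0°/2) = 0.2827.
Layer 1: σ at base = K_a1 γ₁ h₁ = 9.613 kPa; P₁ = ½×9.613×2.1 = 10.09.
Layer 2: σ_v at top = γ₁h₁ = 32.34; σ_h top = K_a2×32.34 = 9.143; σ_h base = K_a2×(32.34+17.2×1.6) = 16.92.
P₂ = ½(9.143+16.92)×1.6 = 20.85. Total P_a = 10.09+20.85 = 30.95 kN/m.

30.9 kN/m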